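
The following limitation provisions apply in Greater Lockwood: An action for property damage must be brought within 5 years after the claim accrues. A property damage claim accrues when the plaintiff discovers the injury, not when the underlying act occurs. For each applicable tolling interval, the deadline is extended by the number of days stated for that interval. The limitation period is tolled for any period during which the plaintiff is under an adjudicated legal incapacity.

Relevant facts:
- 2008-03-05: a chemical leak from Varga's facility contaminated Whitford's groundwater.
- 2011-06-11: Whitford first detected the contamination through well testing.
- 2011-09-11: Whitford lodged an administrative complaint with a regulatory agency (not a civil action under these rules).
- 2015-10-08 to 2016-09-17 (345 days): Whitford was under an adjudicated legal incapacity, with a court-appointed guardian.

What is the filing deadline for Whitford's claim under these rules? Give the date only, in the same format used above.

2017-05-22

Under the discovery rule, the claim accrued on 2011-06-11, when Whitford discovered the injury — not on the 2008-03-05 date of the underlying act.
Adding the 5 years base period to 2011-06-11 gives a deadline of 2016-06-11, before any tolling.
Because the plaintiff's legal incapacity ran from 2015-10-08 to 2016-09-17, the deadline is extended by 345 days to 2017-05-22.
The other events in the timeline have no effect on the limitation period under the stated rules.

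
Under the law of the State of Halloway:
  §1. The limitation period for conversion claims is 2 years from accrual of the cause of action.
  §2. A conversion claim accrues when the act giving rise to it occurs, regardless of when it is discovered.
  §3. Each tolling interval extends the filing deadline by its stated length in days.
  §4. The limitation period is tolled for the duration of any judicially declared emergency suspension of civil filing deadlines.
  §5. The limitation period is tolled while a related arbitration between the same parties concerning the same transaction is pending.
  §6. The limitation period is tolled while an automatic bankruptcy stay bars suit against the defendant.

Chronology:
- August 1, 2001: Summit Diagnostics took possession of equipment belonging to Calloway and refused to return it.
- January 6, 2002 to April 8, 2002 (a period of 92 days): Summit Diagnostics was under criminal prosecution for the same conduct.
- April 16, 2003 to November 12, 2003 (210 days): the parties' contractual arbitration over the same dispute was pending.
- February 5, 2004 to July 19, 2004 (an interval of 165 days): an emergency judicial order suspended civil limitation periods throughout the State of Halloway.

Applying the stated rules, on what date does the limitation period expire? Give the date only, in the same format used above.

August 10, 2004

The limitation period began to run on August 1, 2001.
Adding the 2 years base period to August 1, 2001 gives a deadline of August 1, 2003, before any tolling.
Because the pending related arbitration ran from April 16, 2003 to November 12, 2003, the deadline is extended by 210 days to February 27, 2004.
Because the emergency suspension of filing deadlines ran from February 5, 2004 to July 19, 2004, the deadline is extended by 165 days to August 10, 2004.
The pending criminal prosecution from January 6, 2002 to April 8, 2002 does not toll the period, because no stated rule makes a criminal prosecution a tolling event.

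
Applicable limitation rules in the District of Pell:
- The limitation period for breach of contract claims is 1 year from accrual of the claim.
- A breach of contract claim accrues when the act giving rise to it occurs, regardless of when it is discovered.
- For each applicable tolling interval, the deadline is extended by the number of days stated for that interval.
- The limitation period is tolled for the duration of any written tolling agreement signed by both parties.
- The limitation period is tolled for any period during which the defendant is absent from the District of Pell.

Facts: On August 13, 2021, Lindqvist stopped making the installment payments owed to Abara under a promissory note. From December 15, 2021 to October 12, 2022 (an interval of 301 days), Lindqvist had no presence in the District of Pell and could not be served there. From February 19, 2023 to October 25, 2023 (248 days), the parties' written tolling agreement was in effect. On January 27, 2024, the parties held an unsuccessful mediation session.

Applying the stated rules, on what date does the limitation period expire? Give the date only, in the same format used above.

February 13, 2024

The claim accrued on August 13, 2021, when the wrongful act occurred.
The untolled deadline — 1 year after August 13, 2021 — is August 13, 2022.
Because the defendant's absence from the jurisdiction ran from December 15, 2021 to October 12, 2022, the deadline is extended by 301 days to June 10, 2023.
The written tolling agreement from February 19, 2023 to October 25, 2023 tolled the period for 248 days, extending the deadline to February 13, 2024.
Nothing else in the chronology tolls or restarts the period.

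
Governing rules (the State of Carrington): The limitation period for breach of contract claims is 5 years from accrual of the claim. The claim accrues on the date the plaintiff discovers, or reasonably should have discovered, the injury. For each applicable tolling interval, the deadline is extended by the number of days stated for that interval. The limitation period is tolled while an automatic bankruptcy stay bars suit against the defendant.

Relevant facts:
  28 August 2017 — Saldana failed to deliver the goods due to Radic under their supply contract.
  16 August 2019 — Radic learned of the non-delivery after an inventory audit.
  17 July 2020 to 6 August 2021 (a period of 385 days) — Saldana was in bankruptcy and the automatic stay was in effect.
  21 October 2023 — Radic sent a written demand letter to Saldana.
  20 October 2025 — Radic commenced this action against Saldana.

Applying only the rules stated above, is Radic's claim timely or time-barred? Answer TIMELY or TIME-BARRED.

The claim did not accrue until Radic discovered the injury on 16 August 2019; the 28 August 2017 act date does not start the clock under the stated rule.
5 years from 16 August 2019 is 16 August 2024.
The automatic bankruptcy stay from 17 July 2020 to 6 August 2021 tolled the period for 385 days, extending the deadline to 5 September 2025.
The other events in the timeline have no effect on the limitation period under the stated rules.
The 20 October 2025 filing falls after the 5 September 2025 deadline; the claim is time-barred.

TIME-BARRED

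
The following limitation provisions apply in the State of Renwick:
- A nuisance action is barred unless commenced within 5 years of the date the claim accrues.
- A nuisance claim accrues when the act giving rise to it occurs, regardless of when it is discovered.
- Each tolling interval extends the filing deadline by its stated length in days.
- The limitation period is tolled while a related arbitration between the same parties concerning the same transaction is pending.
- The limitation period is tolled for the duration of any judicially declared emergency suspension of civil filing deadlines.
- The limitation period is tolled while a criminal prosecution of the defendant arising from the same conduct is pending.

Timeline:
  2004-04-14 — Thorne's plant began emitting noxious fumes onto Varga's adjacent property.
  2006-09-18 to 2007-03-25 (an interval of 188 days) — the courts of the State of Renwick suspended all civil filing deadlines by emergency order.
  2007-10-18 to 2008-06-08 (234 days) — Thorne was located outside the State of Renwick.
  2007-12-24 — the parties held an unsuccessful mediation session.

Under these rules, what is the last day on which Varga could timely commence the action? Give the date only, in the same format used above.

2009-10-19

The limitation period began to run on 2004-04-14.
Adding the 5 years base period to 2004-04-14 gives a deadline of 2009-04-14, before any tolling.
The emergency suspension of filing deadlines from 2006-09-18 to 2007-03-25 tolled the period for 188 days, extending the deadline to 2009-10-19.
The defendant's absence from the jurisdiction from 2007-10-18 to 2008-06-08 does not toll the period, because no stated rule makes the defendant's absence a tolling event.
None of the other events listed affects the running of the period under the stated rules.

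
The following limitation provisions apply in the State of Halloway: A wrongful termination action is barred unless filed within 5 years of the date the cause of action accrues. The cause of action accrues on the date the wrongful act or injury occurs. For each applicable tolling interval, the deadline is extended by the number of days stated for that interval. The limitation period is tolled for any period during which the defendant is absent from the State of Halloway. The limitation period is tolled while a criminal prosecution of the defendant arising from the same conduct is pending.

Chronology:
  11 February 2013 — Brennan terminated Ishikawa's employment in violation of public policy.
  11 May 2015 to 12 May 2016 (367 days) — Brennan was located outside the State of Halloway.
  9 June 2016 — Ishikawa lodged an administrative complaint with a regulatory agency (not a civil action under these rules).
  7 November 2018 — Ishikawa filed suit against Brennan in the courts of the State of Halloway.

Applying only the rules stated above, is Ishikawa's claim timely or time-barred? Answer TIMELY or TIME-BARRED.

The cause of action accrued on 11 February 2013, the date of the act.
The untolled deadline — 5 years after 11 February 2013 — is 11 February 2018.
The period was tolled for 367 days by the defendant's absence from the jurisdiction (11 May 2015 to 12 May 2016), pushing the deadline to 13 February 2019.
None of the other events listed affects the running of the period under the stated rules.
The 7 November 2018 filing precedes the 13 February 2019 deadline; the claim is timely.

TIMELY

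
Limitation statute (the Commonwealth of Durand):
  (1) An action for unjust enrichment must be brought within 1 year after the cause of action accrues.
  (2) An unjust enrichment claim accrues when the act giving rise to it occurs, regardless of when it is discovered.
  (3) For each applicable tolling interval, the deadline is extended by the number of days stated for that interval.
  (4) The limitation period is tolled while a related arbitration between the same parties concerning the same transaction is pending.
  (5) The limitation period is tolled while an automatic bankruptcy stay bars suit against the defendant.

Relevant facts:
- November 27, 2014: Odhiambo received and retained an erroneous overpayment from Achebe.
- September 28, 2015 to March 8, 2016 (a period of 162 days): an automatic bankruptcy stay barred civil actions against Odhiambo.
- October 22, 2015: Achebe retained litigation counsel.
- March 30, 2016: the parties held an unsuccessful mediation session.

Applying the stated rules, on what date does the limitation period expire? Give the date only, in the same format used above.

May 7, 2016

The cause of action accrued on November 27, 2014, the date of the act.
The untolled deadline — 1 year after November 27, 2014 — is November 27, 2015.
Because the automatic bankruptcy stay ran from September 28, 2015 to March 8, 2016, the deadline is extended by 162 days to May 7, 2016.
Nothing else in the chronology tolls or restarts the period.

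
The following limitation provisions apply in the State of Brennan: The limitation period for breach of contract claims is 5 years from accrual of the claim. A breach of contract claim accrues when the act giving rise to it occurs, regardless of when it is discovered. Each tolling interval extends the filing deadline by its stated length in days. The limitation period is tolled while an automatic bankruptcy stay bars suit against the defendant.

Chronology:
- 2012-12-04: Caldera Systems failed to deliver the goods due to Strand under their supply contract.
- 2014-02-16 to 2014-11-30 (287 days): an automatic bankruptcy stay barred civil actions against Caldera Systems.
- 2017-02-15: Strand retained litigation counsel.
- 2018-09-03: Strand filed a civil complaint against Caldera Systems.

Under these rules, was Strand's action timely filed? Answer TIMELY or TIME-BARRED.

The claim accrued on 2012-12-04, when the wrongful act occurred.
Adding the 5 years base period to 2012-12-04 gives a deadline of 2017-12-04, before any tolling.
The period was tolled for 287 days by the automatic bankruptcy stay (2014-02-16 to 2014-11-30), pushing the deadline to 2018-09-17.
Nothing else in the chronology tolls or restarts the period.
The 2018-09-03 filing precedes the 2018-09-17 deadline; the claim is timely.

TIMELY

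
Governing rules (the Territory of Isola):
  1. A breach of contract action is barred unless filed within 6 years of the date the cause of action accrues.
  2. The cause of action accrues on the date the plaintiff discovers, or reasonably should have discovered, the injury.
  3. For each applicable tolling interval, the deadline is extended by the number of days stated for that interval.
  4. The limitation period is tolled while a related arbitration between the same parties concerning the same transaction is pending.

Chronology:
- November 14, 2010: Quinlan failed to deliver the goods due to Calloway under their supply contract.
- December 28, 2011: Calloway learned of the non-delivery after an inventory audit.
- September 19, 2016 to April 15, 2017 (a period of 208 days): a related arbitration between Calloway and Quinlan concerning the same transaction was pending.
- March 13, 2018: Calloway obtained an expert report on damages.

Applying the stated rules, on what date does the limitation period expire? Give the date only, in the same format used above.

July 24, 2018

Under the discovery rule, the claim accrued on December 28, 2011, when Calloway discovered the injury — not on the November 14, 2010 date of the underlying act.
Adding the 6 years base period to December 28, 2011 gives a deadline of December 28, 2017, before any tolling.
Because the pending related arbitration ran from September 19, 2016 to April 15, 2017, the deadline is extended by 208 days to July 24, 2018.
Nothing else in the chronology tolls or restarts the period.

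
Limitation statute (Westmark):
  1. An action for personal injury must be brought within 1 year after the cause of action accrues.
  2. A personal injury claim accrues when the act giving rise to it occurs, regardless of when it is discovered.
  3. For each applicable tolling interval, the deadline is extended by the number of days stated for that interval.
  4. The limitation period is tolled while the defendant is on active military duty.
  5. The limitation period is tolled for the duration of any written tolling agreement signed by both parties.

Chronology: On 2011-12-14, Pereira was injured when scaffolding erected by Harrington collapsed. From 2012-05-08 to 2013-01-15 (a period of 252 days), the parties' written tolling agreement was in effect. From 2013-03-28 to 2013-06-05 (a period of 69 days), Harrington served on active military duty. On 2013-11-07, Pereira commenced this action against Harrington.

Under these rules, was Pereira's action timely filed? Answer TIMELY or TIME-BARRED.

The limitation period began to run on 2011-12-14.
Adding the 1 year base period to 2011-12-14 gives a deadline of 2012-12-14, before any tolling.
The written tolling agreement from 2012-05-08 to 2013-01-15 tolled the period for 252 days, extending the deadline to 2013-08-23.
The defendant's active military service from 2013-03-28 to 2013-06-05 tolled the period for 69 days, extending the deadline to 2013-10-31.
Filing on 2013-11-07 missed the 2013-10-31 deadline — the action is time-barred.

TIME-BARRED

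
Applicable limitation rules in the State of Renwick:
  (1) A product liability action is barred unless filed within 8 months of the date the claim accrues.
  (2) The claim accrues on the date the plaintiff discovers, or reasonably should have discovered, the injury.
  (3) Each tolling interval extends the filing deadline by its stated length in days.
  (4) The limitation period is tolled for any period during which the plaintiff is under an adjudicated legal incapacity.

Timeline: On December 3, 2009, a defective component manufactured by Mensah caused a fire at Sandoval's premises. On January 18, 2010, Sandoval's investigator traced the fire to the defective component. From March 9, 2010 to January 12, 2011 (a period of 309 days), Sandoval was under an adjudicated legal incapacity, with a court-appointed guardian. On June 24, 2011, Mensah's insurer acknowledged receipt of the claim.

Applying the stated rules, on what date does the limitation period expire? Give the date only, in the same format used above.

July 24, 2011

Accrual is tied to discovery, so the period began on January 18, 2010 rather than on December 3, 2009 when the act occurred.
8 months from January 18, 2010 is September 18, 2010.
The plaintiff's legal incapacity from March 9, 2010 to January 12, 2011 tolled the period for 309 days, extending the deadline to July 24, 2011.
The other events in the timeline have no effect on the limitation period under the stated rules.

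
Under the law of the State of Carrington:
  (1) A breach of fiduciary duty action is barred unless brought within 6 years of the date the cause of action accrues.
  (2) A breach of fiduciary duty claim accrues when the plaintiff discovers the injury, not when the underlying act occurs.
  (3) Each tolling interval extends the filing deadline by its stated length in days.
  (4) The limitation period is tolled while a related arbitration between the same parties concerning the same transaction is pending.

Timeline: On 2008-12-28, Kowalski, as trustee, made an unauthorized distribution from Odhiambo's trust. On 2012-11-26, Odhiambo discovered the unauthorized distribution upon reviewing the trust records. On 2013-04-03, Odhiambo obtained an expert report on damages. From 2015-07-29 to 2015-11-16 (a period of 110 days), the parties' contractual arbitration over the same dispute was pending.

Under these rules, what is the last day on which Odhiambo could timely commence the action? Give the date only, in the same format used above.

2019-03-16

Under the discovery rule, the claim accrued on 2012-11-26, when Odhiambo discovered the injury — not on the 2008-12-28 date of the underlying act.
The untolled deadline — 6 years after 2012-11-26 — is 2018-11-26.
The pending related arbitration from 2015-07-29 to 2015-11-16 tolled the period for 110 days, extending the deadline to 2019-03-16.
The other events in the timeline have no effect on the limitation period under the stated rules.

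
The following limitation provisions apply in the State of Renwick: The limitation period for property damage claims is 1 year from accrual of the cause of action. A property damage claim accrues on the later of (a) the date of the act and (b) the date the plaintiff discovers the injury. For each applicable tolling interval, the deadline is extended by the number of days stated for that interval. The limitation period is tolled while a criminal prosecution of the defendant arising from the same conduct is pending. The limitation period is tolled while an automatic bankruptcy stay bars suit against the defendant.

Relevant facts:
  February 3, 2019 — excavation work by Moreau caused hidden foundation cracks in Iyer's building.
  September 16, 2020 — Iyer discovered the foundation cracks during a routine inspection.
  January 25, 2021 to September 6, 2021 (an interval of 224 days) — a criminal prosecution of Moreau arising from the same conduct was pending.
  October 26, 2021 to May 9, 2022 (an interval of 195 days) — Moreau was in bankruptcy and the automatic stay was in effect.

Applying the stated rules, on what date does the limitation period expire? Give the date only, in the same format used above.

November 9, 2022

The claim accrued on September 16, 2020 — the later of the February 3, 2019 act and the September 16, 2020 discovery.
1 year from September 16, 2020 is September 16, 2021.
The pending criminal prosecution from January 25, 2021 to September 6, 2021 tolled the period for 224 days, extending the deadline to April 28, 2022.
Because the automatic bankruptcy stay ran from October 26, 2021 to May 9, 2022, the deadline is extended by 195 days to November 9, 2022.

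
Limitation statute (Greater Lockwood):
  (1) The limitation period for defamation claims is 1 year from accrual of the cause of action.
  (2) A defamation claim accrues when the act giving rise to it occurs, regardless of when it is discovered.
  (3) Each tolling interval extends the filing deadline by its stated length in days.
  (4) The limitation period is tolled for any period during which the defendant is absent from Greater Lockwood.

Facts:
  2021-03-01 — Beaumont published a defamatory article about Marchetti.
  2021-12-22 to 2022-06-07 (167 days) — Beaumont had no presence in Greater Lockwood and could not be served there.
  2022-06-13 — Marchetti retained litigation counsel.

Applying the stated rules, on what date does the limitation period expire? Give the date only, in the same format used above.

2022-08-15

The cause of action accrued on 2021-03-01, the date of the act.
1 year from 2021-03-01 is 2022-03-01.
The defendant's absence from the jurisdiction from 2021-12-22 to 2022-06-07 tolled the period for 167 days, extending the deadline to 2022-08-15.
Nothing else in the chronology tolls or restarts the period.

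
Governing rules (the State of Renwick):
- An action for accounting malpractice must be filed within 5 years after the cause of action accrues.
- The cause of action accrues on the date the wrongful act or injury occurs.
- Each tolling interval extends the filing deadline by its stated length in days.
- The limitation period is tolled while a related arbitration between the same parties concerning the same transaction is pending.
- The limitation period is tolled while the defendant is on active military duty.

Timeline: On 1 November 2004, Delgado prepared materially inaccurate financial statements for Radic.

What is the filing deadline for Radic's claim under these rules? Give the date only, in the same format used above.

1 November 2009

The claim accrued on 1 November 2004, when the wrongful act occurred.
The untolled deadline — 5 years after 1 November 2004 — is 1 November 2009.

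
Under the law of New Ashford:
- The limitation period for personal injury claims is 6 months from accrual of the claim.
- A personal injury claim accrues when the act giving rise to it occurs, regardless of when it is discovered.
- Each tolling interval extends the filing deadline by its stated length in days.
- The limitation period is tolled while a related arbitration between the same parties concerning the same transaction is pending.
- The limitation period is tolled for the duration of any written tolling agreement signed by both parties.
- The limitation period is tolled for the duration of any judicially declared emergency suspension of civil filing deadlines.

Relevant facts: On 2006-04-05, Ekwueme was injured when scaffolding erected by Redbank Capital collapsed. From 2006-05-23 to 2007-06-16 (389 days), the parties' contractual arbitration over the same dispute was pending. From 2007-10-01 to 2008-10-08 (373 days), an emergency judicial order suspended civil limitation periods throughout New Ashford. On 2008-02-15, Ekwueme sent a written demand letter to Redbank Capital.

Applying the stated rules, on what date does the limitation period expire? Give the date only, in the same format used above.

The claim accrued on 2006-04-05, when the wrongful act occurred.
Adding the 6 months base period to 2006-04-05 gives a deadline of 2006-10-05, before any tolling.
The period was tolled for 389 days by the pending related arbitration (2006-05-23 to 2007-06-16), pushing the deadline to 2007-10-29.
Because the emergency suspension of filing deadlines ran from 2007-10-01 to 2008-10-08, the deadline is extended by 373 days to 2008-11-05.
Nothing else in the chronology tolls or restarts the period.

2008-11-05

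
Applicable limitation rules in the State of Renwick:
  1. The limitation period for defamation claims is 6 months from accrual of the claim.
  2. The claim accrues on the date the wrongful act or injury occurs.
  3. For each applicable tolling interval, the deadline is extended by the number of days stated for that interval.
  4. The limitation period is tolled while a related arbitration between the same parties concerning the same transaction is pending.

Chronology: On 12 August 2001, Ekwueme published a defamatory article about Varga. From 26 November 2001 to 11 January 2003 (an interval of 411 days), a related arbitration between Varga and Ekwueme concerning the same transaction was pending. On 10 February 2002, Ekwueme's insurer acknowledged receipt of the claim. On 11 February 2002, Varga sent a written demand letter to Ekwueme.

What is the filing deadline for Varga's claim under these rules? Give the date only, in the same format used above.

30 March 2003

The limitation period began to run on 12 August 2001.
Adding the 6 months base period to 12 August 2001 gives a deadline of 12 February 2002, before any tolling.
The period was tolled for 411 days by the pending related arbitration (26 November 2001 to 11 January 2003), pushing the deadline to 30 March 2003.
The other events in the timeline have no effect on the limitation period under the stated rules.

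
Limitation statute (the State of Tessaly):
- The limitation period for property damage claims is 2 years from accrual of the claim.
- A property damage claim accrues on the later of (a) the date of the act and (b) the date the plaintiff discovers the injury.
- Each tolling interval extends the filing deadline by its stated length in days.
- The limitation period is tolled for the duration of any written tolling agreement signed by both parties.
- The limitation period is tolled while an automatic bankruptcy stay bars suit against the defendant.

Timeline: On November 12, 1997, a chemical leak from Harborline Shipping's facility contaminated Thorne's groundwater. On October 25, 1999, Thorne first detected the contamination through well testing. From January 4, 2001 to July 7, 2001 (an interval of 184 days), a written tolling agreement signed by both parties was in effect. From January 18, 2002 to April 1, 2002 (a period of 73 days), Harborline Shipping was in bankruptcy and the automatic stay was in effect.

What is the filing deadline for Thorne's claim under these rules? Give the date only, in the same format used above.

Because discovery on October 25, 1999 post-dates the November 12, 1997 act, accrual under the later-of rule falls on October 25, 1999.
2 years from October 25, 1999 is October 25, 2001.
The written tolling agreement from January 4, 2001 to July 7, 2001 tolled the period for 184 days, extending the deadline to April 27, 2002.
The automatic bankruptcy stay from January 18, 2002 to April 1, 2002 tolled the period for 73 days, extending the deadline to July 9, 2002.

July 9, 2002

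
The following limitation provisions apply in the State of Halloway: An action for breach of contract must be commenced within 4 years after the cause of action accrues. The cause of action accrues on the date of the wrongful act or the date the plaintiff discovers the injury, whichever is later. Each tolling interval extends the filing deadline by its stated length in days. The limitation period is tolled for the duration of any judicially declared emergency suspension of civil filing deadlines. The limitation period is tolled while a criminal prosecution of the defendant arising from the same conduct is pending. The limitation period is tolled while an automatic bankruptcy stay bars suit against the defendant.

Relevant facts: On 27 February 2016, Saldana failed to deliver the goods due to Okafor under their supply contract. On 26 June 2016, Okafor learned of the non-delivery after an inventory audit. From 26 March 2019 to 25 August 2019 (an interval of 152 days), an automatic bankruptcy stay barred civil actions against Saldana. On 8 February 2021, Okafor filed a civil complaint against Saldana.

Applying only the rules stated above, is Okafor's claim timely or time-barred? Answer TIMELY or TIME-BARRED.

TIME-BARRED

Because discovery on 26 June 2016 post-dates the 27 February 2016 act, accrual under the later-of rule falls on 26 June 2016.
The untolled deadline — 4 years after 26 June 2016 — is 26 June 2020.
Because the automatic bankruptcy stay ran from 26 March 2019 to 25 August 2019, the deadline is extended by 152 days to 25 November 2020.
The 8 February 2021 filing falls after the 25 November 2020 deadline; the claim is time-barred.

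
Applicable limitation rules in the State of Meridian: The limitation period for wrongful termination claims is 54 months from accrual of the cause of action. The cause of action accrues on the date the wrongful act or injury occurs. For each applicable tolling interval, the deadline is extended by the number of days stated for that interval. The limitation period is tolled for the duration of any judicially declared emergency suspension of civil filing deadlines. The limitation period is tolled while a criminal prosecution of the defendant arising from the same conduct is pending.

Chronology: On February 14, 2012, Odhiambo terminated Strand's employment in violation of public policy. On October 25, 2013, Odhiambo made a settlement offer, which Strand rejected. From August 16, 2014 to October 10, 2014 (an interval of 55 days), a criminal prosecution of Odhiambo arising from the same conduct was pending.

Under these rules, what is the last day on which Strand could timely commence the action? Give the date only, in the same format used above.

The cause of action accrued on February 14, 2012, the date of the act.
54 months from February 14, 2012 is August 14, 2016.
The pending criminal prosecution from August 16, 2014 to October 10, 2014 tolled the period for 55 days, extending the deadline to October 8, 2016.
The other events in the timeline have no effect on the limitation period under the stated rules.

October 8, 2016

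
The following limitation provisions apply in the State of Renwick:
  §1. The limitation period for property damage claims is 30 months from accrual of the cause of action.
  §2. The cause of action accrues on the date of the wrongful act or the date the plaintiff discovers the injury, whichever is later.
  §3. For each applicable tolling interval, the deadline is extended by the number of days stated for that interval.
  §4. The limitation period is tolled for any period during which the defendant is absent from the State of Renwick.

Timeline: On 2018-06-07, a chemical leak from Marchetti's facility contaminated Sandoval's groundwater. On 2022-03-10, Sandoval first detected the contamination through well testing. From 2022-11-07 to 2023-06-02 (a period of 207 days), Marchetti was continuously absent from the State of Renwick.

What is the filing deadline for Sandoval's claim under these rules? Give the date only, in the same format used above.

2025-04-05

Taking the later of the act (2018-06-07) and discovery (2022-03-10), the claim accrued on 2022-03-10.
Adding the 30 months base period to 2022-03-10 gives a deadline of 2024-09-10, before any tolling.
Because the defendant's absence from the jurisdiction ran from 2022-11-07 to 2023-06-02, the deadline is extended by 207 days to 2025-04-05.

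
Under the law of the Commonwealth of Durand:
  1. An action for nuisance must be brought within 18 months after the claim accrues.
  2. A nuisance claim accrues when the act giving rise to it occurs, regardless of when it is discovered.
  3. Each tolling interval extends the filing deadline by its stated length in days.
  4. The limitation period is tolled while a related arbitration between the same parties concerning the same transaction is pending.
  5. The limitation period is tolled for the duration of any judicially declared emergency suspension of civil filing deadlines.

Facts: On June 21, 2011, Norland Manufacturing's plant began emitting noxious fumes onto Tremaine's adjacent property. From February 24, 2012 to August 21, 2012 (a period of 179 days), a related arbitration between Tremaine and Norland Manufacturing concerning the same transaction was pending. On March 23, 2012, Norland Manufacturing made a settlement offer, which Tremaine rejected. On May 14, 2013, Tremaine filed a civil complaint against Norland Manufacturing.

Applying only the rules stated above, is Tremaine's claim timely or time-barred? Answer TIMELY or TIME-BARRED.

The limitation period began to run on June 21, 2011.
The untolled deadline — 18 months after June 21, 2011 — is December 21, 2012.
The period was tolled for 179 days by the pending related arbitration (February 24, 2012 to August 21, 2012), pushing the deadline to June 18, 2013.
Nothing else in the chronology tolls or restarts the period.
Tremaine filed on May 14, 2013, before the June 18, 2013 deadline, so the action is timely.

TIMELY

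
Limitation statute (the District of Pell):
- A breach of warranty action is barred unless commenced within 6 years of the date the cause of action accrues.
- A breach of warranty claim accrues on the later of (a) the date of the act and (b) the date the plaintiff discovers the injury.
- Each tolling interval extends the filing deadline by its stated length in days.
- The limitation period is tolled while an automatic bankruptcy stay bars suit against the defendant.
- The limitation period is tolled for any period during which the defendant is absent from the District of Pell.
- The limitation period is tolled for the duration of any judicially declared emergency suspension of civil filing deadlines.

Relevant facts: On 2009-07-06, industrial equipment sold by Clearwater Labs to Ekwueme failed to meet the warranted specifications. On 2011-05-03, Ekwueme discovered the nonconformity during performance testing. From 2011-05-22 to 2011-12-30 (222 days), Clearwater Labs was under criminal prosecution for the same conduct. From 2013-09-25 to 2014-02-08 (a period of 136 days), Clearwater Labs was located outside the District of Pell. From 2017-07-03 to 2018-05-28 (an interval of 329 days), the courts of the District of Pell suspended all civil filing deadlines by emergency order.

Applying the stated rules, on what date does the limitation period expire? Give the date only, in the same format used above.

The claim accrued on 2011-05-03 — the later of the 2009-07-06 act and the 2011-05-03 discovery.
The untolled deadline — 6 years after 2011-05-03 — is 2017-05-03.
The defendant's absence from the jurisdiction from 2013-09-25 to 2014-02-08 tolled the period for 136 days, extending the deadline to 2017-09-16.
Because the emergency suspension of filing deadlines ran from 2017-07-03 to 2018-05-28, the deadline is extended by 329 days to 2018-08-11.
Although a criminal prosecution ran from 2011-05-22 to 2011-12-30, the stated rules do not make that a tolling event, so it is disregarded.

2018-08-11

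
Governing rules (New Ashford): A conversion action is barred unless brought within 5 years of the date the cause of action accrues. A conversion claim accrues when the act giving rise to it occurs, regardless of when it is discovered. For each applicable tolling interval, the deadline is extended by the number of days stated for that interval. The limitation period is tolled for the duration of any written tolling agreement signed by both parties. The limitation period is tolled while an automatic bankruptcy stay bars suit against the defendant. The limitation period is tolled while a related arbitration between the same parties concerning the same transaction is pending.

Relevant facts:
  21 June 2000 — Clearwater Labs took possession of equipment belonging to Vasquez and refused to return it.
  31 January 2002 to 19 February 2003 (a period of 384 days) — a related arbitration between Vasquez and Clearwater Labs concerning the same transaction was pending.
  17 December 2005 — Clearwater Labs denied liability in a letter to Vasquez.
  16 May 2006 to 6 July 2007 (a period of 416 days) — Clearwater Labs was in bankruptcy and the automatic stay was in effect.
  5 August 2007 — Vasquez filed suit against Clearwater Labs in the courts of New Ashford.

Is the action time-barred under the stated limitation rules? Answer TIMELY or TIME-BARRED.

TIMELY

The limitation period began to run on 21 June 2000.
Adding the 5 years base period to 21 June 2000 gives a deadline of 21 June 2005, before any tolling.
The pending related arbitration from 31 January 2002 to 19 February 2003 tolled the period for 384 days, extending the deadline to 10 July 2006.
Because the automatic bankruptcy stay ran from 16 May 2006 to 6 July 2007, the deadline is extended by 416 days to 30 August 2007.
The other events in the timeline have no effect on the limitation period under the stated rules.
The 5 August 2007 filing precedes the 30 August 2007 deadline; the claim is timely.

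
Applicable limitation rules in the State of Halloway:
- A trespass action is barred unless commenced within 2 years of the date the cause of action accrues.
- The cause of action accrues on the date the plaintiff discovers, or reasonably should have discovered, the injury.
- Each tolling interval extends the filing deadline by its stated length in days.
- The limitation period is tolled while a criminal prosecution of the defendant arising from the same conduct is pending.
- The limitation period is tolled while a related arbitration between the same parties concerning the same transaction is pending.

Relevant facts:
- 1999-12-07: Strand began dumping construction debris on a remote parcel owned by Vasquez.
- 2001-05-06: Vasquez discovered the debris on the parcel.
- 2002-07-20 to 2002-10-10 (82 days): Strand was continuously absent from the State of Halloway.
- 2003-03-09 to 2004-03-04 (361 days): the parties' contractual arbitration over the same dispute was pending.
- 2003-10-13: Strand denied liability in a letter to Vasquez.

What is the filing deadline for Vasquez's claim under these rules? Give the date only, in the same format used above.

Under the discovery rule, the claim accrued on 2001-05-06, when Vasquez discovered the injury — not on the 1999-12-07 date of the underlying act.
2 years from 2001-05-06 is 2003-05-06.
The period was tolled for 361 days by the pending related arbitration (2003-03-09 to 2004-03-04), pushing the deadline to 2004-05-01.
Although the defendant's absence ran from 2002-07-20 to 2002-10-10, the stated rules do not make that a tolling event, so it is disregarded.
None of the other events listed affects the running of the period under the stated rules.

2004-05-01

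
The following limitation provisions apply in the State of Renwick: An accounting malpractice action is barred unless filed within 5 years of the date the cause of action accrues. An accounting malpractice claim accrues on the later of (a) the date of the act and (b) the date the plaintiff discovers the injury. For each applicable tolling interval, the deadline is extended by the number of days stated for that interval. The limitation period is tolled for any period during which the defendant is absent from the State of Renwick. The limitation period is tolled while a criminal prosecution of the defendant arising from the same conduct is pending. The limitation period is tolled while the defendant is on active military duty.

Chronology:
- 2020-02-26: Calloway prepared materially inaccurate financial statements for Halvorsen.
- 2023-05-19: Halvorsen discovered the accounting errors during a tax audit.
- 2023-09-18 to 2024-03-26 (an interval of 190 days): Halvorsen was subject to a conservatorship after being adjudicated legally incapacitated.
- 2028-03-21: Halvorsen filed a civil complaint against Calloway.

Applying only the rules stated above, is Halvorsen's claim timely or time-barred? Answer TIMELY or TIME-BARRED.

Taking the later of the act (2020-02-26) and discovery (2023-05-19), the claim accrued on 2023-05-19.
Adding the 5 years base period to 2023-05-19 gives a deadline of 2028-05-19, before any tolling.
Although the plaintiff's incapacity ran from 2023-09-18 to 2024-03-26, the stated rules do not make that a tolling event, so it is disregarded.
Halvorsen filed on 2028-03-21, before the 2028-05-19 deadline, so the action is timely.

TIMELY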